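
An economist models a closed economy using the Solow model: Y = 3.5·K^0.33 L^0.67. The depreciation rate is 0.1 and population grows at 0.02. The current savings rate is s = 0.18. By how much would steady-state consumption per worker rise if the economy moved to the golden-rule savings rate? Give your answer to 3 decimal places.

Δc ≈ 0.658

The effective depreciation rate is n + δ = 0.02 + 0.1 = 0.12.
Current steady state (s = 0.18): k* = (0.18·3.5/0.12)^(1/0.67) ≈ 11.8813, y* = 3.5·11.8813^0.33 ≈ 7.9209, c* = (1−0.18)·7.9209 ≈ 6.4951.
Golden rule sets MPK = n+δ: 0.33·3.5·k^(0.33−1) = 0.12, so k_gold = (0.33·3.5/0.12)^(1/0.67) ≈ 29.3604.
y_gold = 3.5·29.3604^0.33 ≈ 10.6765, c_gold = y_gold − 0.12·k_gold ≈ 7.1533.
Gain: Δc = 7.1533 − 6.4951 ≈ 0.6581.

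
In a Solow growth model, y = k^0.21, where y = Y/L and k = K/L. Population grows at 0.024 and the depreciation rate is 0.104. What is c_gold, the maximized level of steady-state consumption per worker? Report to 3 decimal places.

Capital per worker breaks even when investment replaces (n + δ)·k; here n + δ = 0.128.
Setting f'(k) = n+δ gives 0.21·k^(0.21−1) = 0.128, hence k_gold = (0.21/0.128)^(1/0.79) ≈ 1.8714.
y_gold = 1.8714^0.21 ≈ 1.1407.
c_gold = y_gold − (n+δ)·k_gold = 1.1407 − 0.128·1.8714 ≈ 0.9011.

c_gold ≈ 0.901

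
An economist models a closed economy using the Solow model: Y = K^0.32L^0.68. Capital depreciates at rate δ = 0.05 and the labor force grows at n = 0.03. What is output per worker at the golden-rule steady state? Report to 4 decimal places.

Capital per worker breaks even when investment replaces (n + δ)·k; here n + δ = 0.08.
Setting f'(k) = n+δ gives 0.32·k^(0.32−1) = 0.08, hence k_gold = (0.32/0.08)^(1/0.68) ≈ 7.6804.
Output: y_gold = k_gold^0.32 = 7.6804^0.32 ≈ 1.9201.

y_gold ≈ 1.9201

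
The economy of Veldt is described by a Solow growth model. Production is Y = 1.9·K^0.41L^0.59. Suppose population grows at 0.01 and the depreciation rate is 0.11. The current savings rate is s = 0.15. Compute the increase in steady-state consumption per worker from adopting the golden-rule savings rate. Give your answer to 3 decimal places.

Δc ≈ 1.167

Capital per worker breaks even when investment replaces (n + δ)·k; here n + δ = 0.12.
Current steady state (s = 0.15): k* = (0.15·1.9/0.12)^(1/0.59) ≈ 4.3323, y* = 1.9·4.3323^0.41 ≈ 3.4658, c* = (1−0.15)·3.4658 ≈ 2.9460.
Setting f'(k) = n+δ gives 0.41·1.9·k^(0.41−1) = 0.12, hence k_gold = (0.41·1.9/0.12)^(1/0.59) ≈ 23.8163.
y_gold = 1.9·23.8163^0.41 ≈ 6.9706, c_gold = y_gold − 0.12·k_gold ≈ 4.1127.
Gain: Δc = 4.1127 − 2.9460 ≈ 1.1667.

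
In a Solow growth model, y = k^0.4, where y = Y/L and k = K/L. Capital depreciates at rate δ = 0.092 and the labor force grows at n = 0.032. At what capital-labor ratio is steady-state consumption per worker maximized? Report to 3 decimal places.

k_gold ≈ 7.043

The effective depreciation rate is n + δ = 0.032 + 0.092 = 0.124.
Setting f'(k) = n+δ gives 0.4·k^(0.4−1) = 0.124, hence k_gold = (0.4/0.124)^(1/0.6) ≈ 7.0426.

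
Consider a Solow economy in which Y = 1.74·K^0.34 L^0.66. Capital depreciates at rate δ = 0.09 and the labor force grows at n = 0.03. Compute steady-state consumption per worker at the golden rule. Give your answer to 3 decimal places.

The effective depreciation rate is n + δ = 0.03 + 0.09 = 0.12.
Maximizing c = f(k) − (n+δ)·k gives f'(k) = n+δ, i.e. 0.34·1.74·k^(0.34−1) = 0.12, so k_gold = (0.34·1.74/0.12)^(1/0.66) ≈ 11.2142.
y_gold = 1.74·11.2142^0.34 ≈ 3.9580.
c_gold = y_gold − (n+δ)·k_gold = 3.9580 − 0.12·11.2142 ≈ 2.6122.

c_gold ≈ 2.612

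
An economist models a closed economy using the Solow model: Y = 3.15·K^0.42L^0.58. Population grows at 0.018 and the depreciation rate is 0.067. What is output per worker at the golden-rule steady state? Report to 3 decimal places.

y_gold ≈ 22.992

Capital per worker breaks even when investment replaces (n + δ)·k; here n + δ = 0.085.
Setting f'(k) = n+δ gives 0.42·3.15·k^(0.42−1) = 0.085, hence k_gold = (0.42·3.15/0.085)^(1/0.58) ≈ 113.6097.
Output: y_gold = 3.15·k_gold^0.42 = 3.15·113.6097^0.42 ≈ 22.9924.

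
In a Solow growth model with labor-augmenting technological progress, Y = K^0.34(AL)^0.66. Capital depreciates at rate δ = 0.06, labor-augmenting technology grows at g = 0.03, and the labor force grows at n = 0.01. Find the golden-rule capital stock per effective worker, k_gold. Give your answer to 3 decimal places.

Break-even investment rate: n + g + δ = 0.01 + 0.03 + 0.06 = 0.1.
At the golden rule the marginal product of capital equals n+g+δ: 0.34·k^(0.34−1) = 0.1. Solving, k_gold = (0.34/0.1)^(1/0.66) ≈ 6.3866.

k_gold ≈ 6.387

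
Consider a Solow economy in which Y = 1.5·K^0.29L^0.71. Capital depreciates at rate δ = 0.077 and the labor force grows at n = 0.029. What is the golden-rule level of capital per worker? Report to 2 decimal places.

The effective depreciation rate is n + δ = 0.029 + 0.077 = 0.106.
Setting f'(k) = n+δ gives 0.29·1.5·k^(0.29−1) = 0.106, hence k_gold = (0.29·1.5/0.106)^(1/0.71) ≈ 7.3053.

k_gold ≈ 7.31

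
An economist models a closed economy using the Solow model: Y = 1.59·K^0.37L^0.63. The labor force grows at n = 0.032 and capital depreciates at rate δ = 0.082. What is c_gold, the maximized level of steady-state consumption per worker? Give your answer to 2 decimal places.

c_gold ≈ 2.63

The effective depreciation rate is n + δ = 0.032 + 0.082 = 0.114.
Golden rule sets MPK = n+δ: 0.37·1.59·k^(0.37−1) = 0.114, so k_gold = (0.37·1.59/0.114)^(1/0.63) ≈ 13.5288.
y_gold = 1.59·13.5288^0.37 ≈ 4.1683.
c_gold = y_gold − (n+δ)·k_gold = 4.1683 − 0.114·13.5288 ≈ 2.6261.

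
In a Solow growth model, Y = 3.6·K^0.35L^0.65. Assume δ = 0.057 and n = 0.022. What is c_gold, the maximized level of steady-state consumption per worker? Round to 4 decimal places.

c_gold ≈ 10.3955

Break-even investment rate: n + δ = 0.022 + 0.057 = 0.079.
Maximizing c = f(k) − (n+δ)·k gives f'(k) = n+δ, i.e. 0.35·3.6·k^(0.35−1) = 0.079, so k_gold = (0.35·3.6/0.079)^(1/0.65) ≈ 70.8557.
y_gold = 3.6·70.8557^0.35 ≈ 15.9931.
c_gold = y_gold − (n+δ)·k_gold = 15.9931 − 0.079·70.8557 ≈ 10.3955.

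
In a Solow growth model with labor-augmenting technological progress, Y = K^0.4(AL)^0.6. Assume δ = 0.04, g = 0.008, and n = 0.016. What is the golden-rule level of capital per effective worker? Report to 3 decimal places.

k_gold ≈ 21.206

The effective depreciation rate is n + g + δ = 0.016 + 0.008 + 0.04 = 0.064.
Golden rule sets MPK = n+g+δ: 0.4·k^(0.4−1) = 0.064, so k_gold = (0.4/0.064)^(1/0.6) ≈ 21.2064.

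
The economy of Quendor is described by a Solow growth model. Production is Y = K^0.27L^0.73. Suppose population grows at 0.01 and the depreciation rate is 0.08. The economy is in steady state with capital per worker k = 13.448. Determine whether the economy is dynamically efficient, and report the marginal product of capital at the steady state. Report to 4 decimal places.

The effective depreciation rate is n + δ = 0.01 + 0.08 = 0.09.
MPK = 0.27·k^(0.27−1) = 0.27·13.448^(-0.73) ≈ 0.0405.
MPK < 0.09, so the economy is dynamically inefficient (over-saving).

dynamically inefficient; MPK ≈ 0.0405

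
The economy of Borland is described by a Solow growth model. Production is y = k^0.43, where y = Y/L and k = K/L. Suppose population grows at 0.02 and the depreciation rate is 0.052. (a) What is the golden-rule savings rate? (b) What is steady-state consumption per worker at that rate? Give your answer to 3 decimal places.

n + δ = 0.02 + 0.052 = 0.072.
For Cobb-Douglas, s_gold equals capital's share: s_gold = 0.43.
Setting f'(k) = n+δ gives 0.43·k^(0.43−1) = 0.072, hence k_gold = (0.43/0.072)^(1/0.57) ≈ 22.9955.
y_gold = 22.9955^0.43 ≈ 3.8504; c_gold = (1−0.43)·y_gold ≈ 2.1947.

(a) s_gold = 0.430; (b) c_gold ≈ 2.195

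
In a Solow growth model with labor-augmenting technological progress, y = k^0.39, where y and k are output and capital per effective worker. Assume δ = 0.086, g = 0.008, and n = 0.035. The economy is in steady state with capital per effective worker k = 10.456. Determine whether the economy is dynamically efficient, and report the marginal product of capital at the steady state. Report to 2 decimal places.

Capital per effective worker breaks even when investment replaces (n + g + δ)·k; here n + g + δ = 0.129.
MPK = 0.39·k^(0.39−1) = 0.39·10.456^(-0.61) ≈ 0.0932.
MPK < 0.129, so the economy is dynamically inefficient (over-saving).

dynamically inefficient; MPK ≈ 0.09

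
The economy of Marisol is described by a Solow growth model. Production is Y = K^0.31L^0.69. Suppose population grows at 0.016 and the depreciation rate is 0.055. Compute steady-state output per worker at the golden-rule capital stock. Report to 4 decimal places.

y_gold ≈ 1.9390

n + δ = 0.016 + 0.055 = 0.071.
Golden rule sets MPK = n+δ: 0.31·k^(0.31−1) = 0.071, so k_gold = (0.31/0.071)^(1/0.69) ≈ 8.4662.
Output: y_gold = k_gold^0.31 = 8.4662^0.31 ≈ 1.9390.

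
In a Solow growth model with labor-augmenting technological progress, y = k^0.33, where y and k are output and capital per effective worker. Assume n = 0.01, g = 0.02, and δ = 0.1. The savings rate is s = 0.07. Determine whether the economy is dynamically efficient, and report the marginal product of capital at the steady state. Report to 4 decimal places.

dynamically efficient; MPK ≈ 0.6129

The effective depreciation rate is n + g + δ = 0.01 + 0.02 + 0.1 = 0.13.
Steady-state k*: s·k^0.33 = 0.13·k gives k* = (0.07/0.13)^(1/0.67) ≈ 0.3970.
MPK = 0.33·0.3970^(-0.67) ≈ 0.6129.
MPK > n+g+δ = 0.13, so the economy is dynamically efficient (under-saving).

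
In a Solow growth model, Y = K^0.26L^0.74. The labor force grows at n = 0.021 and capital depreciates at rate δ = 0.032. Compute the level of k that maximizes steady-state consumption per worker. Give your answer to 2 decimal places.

The effective depreciation rate is n + δ = 0.021 + 0.032 = 0.053.
Setting f'(k) = n+δ gives 0.26·k^(0.26−1) = 0.053, hence k_gold = (0.26/0.053)^(1/0.74) ≈ 8.5778.

k_gold ≈ 8.58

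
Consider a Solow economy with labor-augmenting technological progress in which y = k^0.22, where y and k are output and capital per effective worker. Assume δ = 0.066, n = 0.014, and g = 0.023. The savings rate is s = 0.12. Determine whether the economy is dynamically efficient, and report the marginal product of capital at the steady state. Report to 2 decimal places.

n + g + δ = 0.014 + 0.023 + 0.066 = 0.103.
Steady-state k*: s·k^0.22 = 0.103·k gives k* = (0.12/0.103)^(1/0.78) ≈ 1.2163.
MPK = 0.22·1.2163^(-0.78) ≈ 0.1888.
MPK > n+g+δ = 0.103, so the economy is dynamically efficient (under-saving).

dynamically efficient; MPK ≈ 0.19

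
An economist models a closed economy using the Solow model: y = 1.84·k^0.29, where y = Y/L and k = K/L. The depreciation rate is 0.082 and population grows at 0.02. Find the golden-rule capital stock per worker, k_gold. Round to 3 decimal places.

The effective depreciation rate is n + δ = 0.02 + 0.082 = 0.102.
Setting f'(k) = n+δ gives 0.29·1.84·k^(0.29−1) = 0.102, hence k_gold = (0.29·1.84/0.102)^(1/0.71) ≈ 10.2834.

k_gold ≈ 10.283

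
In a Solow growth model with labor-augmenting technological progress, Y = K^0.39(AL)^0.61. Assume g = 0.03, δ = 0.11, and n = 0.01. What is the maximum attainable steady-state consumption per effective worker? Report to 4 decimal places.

Capital per effective worker breaks even when investment replaces (n + g + δ)·k; here n + g + δ = 0.15.
At the golden rule the marginal product of capital equals n+g+δ: 0.39·k^(0.39−1) = 0.15. Solving, k_gold = (0.39/0.15)^(1/0.61) ≈ 4.7894.
y_gold = 4.7894^0.39 ≈ 1.8421.
c_gold = y_gold − (n+g+δ)·k_gold = 1.8421 − 0.15·4.7894 ≈ 1.1237.

c_gold ≈ 1.1237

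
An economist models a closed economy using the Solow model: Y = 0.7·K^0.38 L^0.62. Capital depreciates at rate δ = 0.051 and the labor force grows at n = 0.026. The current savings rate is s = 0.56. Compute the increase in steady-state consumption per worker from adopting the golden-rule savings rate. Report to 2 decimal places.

Δc ≈ 0.09

The effective depreciation rate is n + δ = 0.026 + 0.051 = 0.077.
Current steady state (s = 0.56): k* = (0.56·0.7/0.077)^(1/0.62) ≈ 13.8036, y* = 0.7·13.8036^0.38 ≈ 1.8980, c* = (1−0.56)·1.8980 ≈ 0.8351.
Golden rule sets MPK = n+δ: 0.38·0.7·k^(0.38−1) = 0.077, so k_gold = (0.38·0.7/0.077)^(1/0.62) ≈ 7.3854.
y_gold = 0.7·7.3854^0.38 ≈ 1.4965, c_gold = y_gold − 0.077·k_gold ≈ 0.9278.
Gain: Δc = 0.9278 − 0.8351 ≈ 0.0927.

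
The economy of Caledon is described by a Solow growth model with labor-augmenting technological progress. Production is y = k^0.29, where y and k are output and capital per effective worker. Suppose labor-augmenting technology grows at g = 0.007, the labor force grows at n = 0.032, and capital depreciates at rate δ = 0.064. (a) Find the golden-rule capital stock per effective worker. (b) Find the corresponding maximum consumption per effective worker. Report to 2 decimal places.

The effective depreciation rate is n + g + δ = 0.032 + 0.007 + 0.064 = 0.103.
Maximizing c = f(k) − (n+g+δ)·k gives f'(k) = n+g+δ, i.e. 0.29·k^(0.29−1) = 0.103, so k_gold = (0.29/0.103)^(1/0.71) ≈ 4.2972.
y_gold = 4.2972^0.29 ≈ 1.5262; c_gold = y_gold − 0.103·k_gold ≈ 1.0836.

(a) k_gold ≈ 4.30; (b) c_gold ≈ 1.08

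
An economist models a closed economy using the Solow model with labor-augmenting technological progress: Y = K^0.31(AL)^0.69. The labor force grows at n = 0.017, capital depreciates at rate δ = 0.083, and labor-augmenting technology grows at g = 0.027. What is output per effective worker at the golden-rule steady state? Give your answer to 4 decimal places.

Break-even investment rate: n + g + δ = 0.017 + 0.027 + 0.083 = 0.127.
At the golden rule the marginal product of capital equals n+g+δ: 0.31·k^(0.31−1) = 0.127. Solving, k_gold = (0.31/0.127)^(1/0.69) ≈ 3.6448.
Output: y_gold = k_gold^0.31 = 3.6448^0.31 ≈ 1.4932.

y_gold ≈ 1.4932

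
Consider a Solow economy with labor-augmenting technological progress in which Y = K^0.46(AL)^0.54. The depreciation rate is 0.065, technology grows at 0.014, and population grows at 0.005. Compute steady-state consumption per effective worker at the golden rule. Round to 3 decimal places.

c_gold ≈ 2.299

n + g + δ = 0.005 + 0.014 + 0.065 = 0.084.
At the golden rule the marginal product of capital equals n+g+δ: 0.46·k^(0.46−1) = 0.084. Solving, k_gold = (0.46/0.084)^(1/0.54) ≈ 23.3106.
y_gold = 23.3106^0.46 ≈ 4.2567.
c_gold = y_gold − (n+g+δ)·k_gold = 4.2567 − 0.084·23.3106 ≈ 2.2986.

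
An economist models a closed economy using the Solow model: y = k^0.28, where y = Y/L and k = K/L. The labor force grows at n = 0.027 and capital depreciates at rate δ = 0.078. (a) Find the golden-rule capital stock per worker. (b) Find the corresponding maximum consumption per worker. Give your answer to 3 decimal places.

(a) k_gold ≈ 3.905; (b) c_gold ≈ 1.054

Break-even investment rate: n + δ = 0.027 + 0.078 = 0.105.
Setting f'(k) = n+δ gives 0.28·k^(0.28−1) = 0.105, hence k_gold = (0.28/0.105)^(1/0.72) ≈ 3.9050.
y_gold = 3.9050^0.28 ≈ 1.4644; c_gold = y_gold − 0.105·k_gold ≈ 1.0544.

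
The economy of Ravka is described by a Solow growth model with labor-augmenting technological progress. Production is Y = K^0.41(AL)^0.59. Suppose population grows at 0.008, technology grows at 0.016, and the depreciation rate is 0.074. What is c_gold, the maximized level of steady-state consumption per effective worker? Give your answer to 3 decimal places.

c_gold ≈ 1.595

Capital per effective worker breaks even when investment replaces (n + g + δ)·k; here n + g + δ = 0.098.
At the golden rule the marginal product of capital equals n+g+δ: 0.41·k^(0.41−1) = 0.098. Solving, k_gold = (0.41/0.098)^(1/0.59) ≈ 11.3107.
y_gold = 11.3107^0.41 ≈ 2.7035.
c_gold = y_gold − (n+g+δ)·k_gold = 2.7035 − 0.098·11.3107 ≈ 1.5951.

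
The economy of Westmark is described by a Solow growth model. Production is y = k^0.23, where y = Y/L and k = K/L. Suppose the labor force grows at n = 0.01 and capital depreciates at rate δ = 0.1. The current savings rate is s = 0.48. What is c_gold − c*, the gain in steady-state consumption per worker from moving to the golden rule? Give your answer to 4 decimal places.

The effective depreciation rate is n + δ = 0.01 + 0.1 = 0.11.
Current steady state (s = 0.48): k* = (0.48/0.11)^(1/0.77) ≈ 6.7760, y* = 6.7760^0.23 ≈ 1.5528, c* = (1−0.48)·1.5528 ≈ 0.8075.
Setting f'(k) = n+δ gives 0.23·k^(0.23−1) = 0.11, hence k_gold = (0.23/0.11)^(1/0.77) ≈ 2.6063.
y_gold = 2.6063^0.23 ≈ 1.2465, c_gold = y_gold − 0.11·k_gold ≈ 0.9598.
Gain: Δc = 0.9598 − 0.8075 ≈ 0.1523.

Δc ≈ 0.1523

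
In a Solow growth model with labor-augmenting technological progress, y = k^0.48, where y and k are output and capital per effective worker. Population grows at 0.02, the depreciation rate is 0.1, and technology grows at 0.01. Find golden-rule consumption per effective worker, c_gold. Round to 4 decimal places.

c_gold ≈ 1.7365

The effective depreciation rate is n + g + δ = 0.02 + 0.01 + 0.1 = 0.13.
At the golden rule the marginal product of capital equals n+g+δ: 0.48·k^(0.48−1) = 0.13. Solving, k_gold = (0.48/0.13)^(1/0.52) ≈ 12.3298.
y_gold = 12.3298^0.48 ≈ 3.3393.
c_gold = y_gold − (n+g+δ)·k_gold = 3.3393 − 0.13·12.3298 ≈ 1.7365.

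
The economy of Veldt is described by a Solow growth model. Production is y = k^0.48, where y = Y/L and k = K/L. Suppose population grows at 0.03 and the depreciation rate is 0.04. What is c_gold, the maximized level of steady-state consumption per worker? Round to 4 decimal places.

c_gold ≈ 3.0749

n + δ = 0.03 + 0.04 = 0.07.
At the golden rule the marginal product of capital equals n+δ: 0.48·k^(0.48−1) = 0.07. Solving, k_gold = (0.48/0.07)^(1/0.52) ≈ 40.5478.
y_gold = 40.5478^0.48 ≈ 5.9132.
c_gold = y_gold − (n+δ)·k_gold = 5.9132 − 0.07·40.5478 ≈ 3.0749.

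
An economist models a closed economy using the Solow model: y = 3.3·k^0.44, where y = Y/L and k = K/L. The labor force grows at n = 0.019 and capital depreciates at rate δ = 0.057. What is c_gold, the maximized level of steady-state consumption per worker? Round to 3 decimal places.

Capital per worker breaks even when investment replaces (n + δ)·k; here n + δ = 0.076.
Golden rule sets MPK = n+δ: 0.44·3.3·k^(0.44−1) = 0.076, so k_gold = (0.44·3.3/0.076)^(1/0.56) ≈ 193.9873.
y_gold = 3.3·193.9873^0.44 ≈ 33.5069.
c_gold = y_gold − (n+δ)·k_gold = 33.5069 − 0.076·193.9873 ≈ 18.7639.

c_gold ≈ 18.764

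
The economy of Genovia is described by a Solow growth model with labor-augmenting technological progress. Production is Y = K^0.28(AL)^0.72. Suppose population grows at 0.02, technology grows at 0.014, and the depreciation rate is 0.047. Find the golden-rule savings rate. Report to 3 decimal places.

s_gold = 0.280

Break-even investment rate: n + g + δ = 0.02 + 0.014 + 0.047 = 0.081.
At the golden rule MPK = n+g+δ, and in any Cobb-Douglas steady state s = (n+g+δ)·k/y = MPK·k/y = capital's share 0.28.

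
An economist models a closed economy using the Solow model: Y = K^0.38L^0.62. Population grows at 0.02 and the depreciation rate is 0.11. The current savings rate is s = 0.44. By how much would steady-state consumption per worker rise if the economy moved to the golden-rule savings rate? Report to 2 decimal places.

Capital per worker breaks even when investment replaces (n + δ)·k; here n + δ = 0.13.
Current steady state (s = 0.44): k* = (0.44/0.13)^(1/0.62) ≈ 7.1457, y* = 7.1457^0.38 ≈ 2.1112, c* = (1−0.44)·2.1112 ≈ 1.1823.
At the golden rule the marginal product of capital equals n+δ: 0.38·k^(0.38−1) = 0.13. Solving, k_gold = (0.38/0.13)^(1/0.62) ≈ 5.6410.
y_gold = 5.6410^0.38 ≈ 1.9298, c_gold = y_gold − 0.13·k_gold ≈ 1.1965.
Gain: Δc = 1.1965 − 1.1823 ≈ 0.0142.

Δc ≈ 0.01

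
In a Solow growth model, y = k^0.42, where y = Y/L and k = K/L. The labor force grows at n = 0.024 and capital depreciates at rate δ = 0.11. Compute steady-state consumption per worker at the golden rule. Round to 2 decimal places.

Break-even investment rate: n + δ = 0.024 + 0.11 = 0.134.
Golden rule sets MPK = n+δ: 0.42·k^(0.42−1) = 0.134, so k_gold = (0.42/0.134)^(1/0.58) ≈ 7.1684.
y_gold = 7.1684^0.42 ≈ 2.2871.
c_gold = y_gold − (n+δ)·k_gold = 2.2871 − 0.134·7.1684 ≈ 1.3265.

c_gold ≈ 1.33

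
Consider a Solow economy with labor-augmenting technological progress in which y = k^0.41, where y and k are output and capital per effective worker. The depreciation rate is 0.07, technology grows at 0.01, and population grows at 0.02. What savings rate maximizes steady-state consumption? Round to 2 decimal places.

The effective depreciation rate is n + g + δ = 0.02 + 0.01 + 0.07 = 0.1.
At the golden rule MPK = n+g+δ, and in any Cobb-Douglas steady state s = (n+g+δ)·k/y = MPK·k/y = capital's share 0.41.

s_gold = 0.41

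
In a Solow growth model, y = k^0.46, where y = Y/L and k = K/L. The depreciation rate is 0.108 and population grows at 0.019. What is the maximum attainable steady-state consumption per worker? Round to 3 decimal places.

The effective depreciation rate is n + δ = 0.019 + 0.108 = 0.127.
Setting f'(k) = n+δ gives 0.46·k^(0.46−1) = 0.127, hence k_gold = (0.46/0.127)^(1/0.54) ≈ 10.8418.
y_gold = 10.8418^0.46 ≈ 2.9933.
c_gold = y_gold − (n+δ)·k_gold = 2.9933 − 0.127·10.8418 ≈ 1.6164.

c_gold ≈ 1.616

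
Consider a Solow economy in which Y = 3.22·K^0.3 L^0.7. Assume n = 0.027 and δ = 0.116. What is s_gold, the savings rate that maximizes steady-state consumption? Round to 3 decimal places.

s_gold = 0.300

Capital per worker breaks even when investment replaces (n + δ)·k; here n + δ = 0.143.
At the golden rule MPK = n+δ, and in any Cobb-Douglas steady state s = (n+δ)·k/y = MPK·k/y = capital's share 0.3.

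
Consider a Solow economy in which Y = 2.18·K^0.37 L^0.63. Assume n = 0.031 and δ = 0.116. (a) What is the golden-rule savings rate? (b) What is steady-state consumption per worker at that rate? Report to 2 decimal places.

n + δ = 0.031 + 0.116 = 0.147.
For Cobb-Douglas, s_gold equals capital's share: s_gold = 0.37.
Maximizing c = f(k) − (n+δ)·k gives f'(k) = n+δ, i.e. 0.37·2.18·k^(0.37−1) = 0.147, so k_gold = (0.37·2.18/0.147)^(1/0.63) ≈ 14.9127.
y_gold = 2.18·14.9127^0.37 ≈ 5.9248; c_gold = (1−0.37)·y_gold ≈ 3.7326.

(a) s_gold = 0.37; (b) c_gold ≈ 3.73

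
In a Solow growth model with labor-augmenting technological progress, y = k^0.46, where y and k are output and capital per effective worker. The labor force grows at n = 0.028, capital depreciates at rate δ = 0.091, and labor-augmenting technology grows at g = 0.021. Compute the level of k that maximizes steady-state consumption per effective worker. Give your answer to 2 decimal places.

The effective depreciation rate is n + g + δ = 0.028 + 0.021 + 0.091 = 0.14.
Golden rule sets MPK = n+g+δ: 0.46·k^(0.46−1) = 0.14, so k_gold = (0.46/0.14)^(1/0.54) ≈ 9.0515.

k_gold ≈ 9.05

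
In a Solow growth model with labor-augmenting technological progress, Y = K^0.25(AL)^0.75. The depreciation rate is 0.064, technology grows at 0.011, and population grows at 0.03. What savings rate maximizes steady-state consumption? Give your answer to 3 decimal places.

Break-even investment rate: n + g + δ = 0.03 + 0.011 + 0.064 = 0.105.
At the golden rule MPK = n+g+δ, and in any Cobb-Douglas steady state s = (n+g+δ)·k/y = MPK·k/y = capital's share 0.25.

s_gold = 0.250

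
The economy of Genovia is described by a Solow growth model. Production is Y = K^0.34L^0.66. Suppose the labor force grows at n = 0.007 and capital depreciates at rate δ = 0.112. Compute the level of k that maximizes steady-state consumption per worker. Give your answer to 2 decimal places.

Capital per worker breaks even when investment replaces (n + δ)·k; here n + δ = 0.119.
At the golden rule the marginal product of capital equals n+δ: 0.34·k^(0.34−1) = 0.119. Solving, k_gold = (0.34/0.119)^(1/0.66) ≈ 4.9069.

k_gold ≈ 4.91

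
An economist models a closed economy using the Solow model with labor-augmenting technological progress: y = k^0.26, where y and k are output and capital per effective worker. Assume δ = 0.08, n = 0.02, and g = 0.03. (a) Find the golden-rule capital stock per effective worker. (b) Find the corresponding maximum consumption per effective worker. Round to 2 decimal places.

Break-even investment rate: n + g + δ = 0.02 + 0.03 + 0.08 = 0.13.
Maximizing c = f(k) − (n+g+δ)·k gives f'(k) = n+g+δ, i.e. 0.26·k^(0.26−1) = 0.13, so k_gold = (0.26/0.13)^(1/0.74) ≈ 2.5515.
y_gold = 2.5515^0.26 ≈ 1.2758; c_gold = y_gold − 0.13·k_gold ≈ 0.9441.

(a) k_gold ≈ 2.55; (b) c_gold ≈ 0.94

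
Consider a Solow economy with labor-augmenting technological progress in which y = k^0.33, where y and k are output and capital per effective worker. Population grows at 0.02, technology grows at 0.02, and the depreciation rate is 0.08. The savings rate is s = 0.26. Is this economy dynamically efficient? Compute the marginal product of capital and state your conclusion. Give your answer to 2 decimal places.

dynamically efficient; MPK ≈ 0.15

n + g + δ = 0.02 + 0.02 + 0.08 = 0.12.
Steady-state k*: s·k^0.33 = 0.12·k gives k* = (0.26/0.12)^(1/0.67) ≈ 3.1709.
MPK = 0.33·3.1709^(-0.67) ≈ 0.1523.
MPK > n+g+δ = 0.12, so the economy is dynamically efficient (under-saving).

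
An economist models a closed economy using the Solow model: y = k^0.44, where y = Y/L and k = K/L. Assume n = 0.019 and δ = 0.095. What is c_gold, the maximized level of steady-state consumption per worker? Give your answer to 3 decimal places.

The effective depreciation rate is n + δ = 0.019 + 0.095 = 0.114.
Golden rule sets MPK = n+δ: 0.44·k^(0.44−1) = 0.114, so k_gold = (0.44/0.114)^(1/0.56) ≈ 11.1534.
y_gold = 11.1534^0.44 ≈ 2.8897.
c_gold = y_gold − (n+δ)·k_gold = 2.8897 − 0.114·11.1534 ≈ 1.6183.

c_gold ≈ 1.618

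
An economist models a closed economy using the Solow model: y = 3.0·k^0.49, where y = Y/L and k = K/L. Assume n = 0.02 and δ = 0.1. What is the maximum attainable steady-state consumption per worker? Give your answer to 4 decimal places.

The effective depreciation rate is n + δ = 0.02 + 0.1 = 0.12.
At the golden rule the marginal product of capital equals n+δ: 0.49·3.0·k^(0.49−1) = 0.12. Solving, k_gold = (0.49·3.0/0.12)^(1/0.51) ≈ 136.0192.
y_gold = 3.0·136.0192^0.49 ≈ 33.3108.
c_gold = y_gold − (n+δ)·k_gold = 33.3108 − 0.12·136.0192 ≈ 16.9885.

c_gold ≈ 16.9885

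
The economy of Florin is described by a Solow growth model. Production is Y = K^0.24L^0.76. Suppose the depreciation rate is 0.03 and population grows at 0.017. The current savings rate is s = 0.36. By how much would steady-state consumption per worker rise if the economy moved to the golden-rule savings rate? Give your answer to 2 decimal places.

Δc ≈ 0.05

Capital per worker breaks even when investment replaces (n + δ)·k; here n + δ = 0.047.
Current steady state (s = 0.36): k* = (0.36/0.047)^(1/0.76) ≈ 14.5689, y* = 14.5689^0.24 ≈ 1.9021, c* = (1−0.36)·1.9021 ≈ 1.2173.
Setting f'(k) = n+δ gives 0.24·k^(0.24−1) = 0.047, hence k_gold = (0.24/0.047)^(1/0.76) ≈ 8.5453.
y_gold = 8.5453^0.24 ≈ 1.6735, c_gold = y_gold − 0.047·k_gold ≈ 1.2718.
Gain: Δc = 1.2718 − 1.2173 ≈ 0.0545.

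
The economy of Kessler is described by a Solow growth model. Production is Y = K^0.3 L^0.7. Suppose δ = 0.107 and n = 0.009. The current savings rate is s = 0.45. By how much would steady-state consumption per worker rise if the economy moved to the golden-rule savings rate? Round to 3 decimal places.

Break-even investment rate: n + δ = 0.009 + 0.107 = 0.116.
Current steady state (s = 0.45): k* = (0.45/0.116)^(1/0.7) ≈ 6.9355, y* = 6.9355^0.3 ≈ 1.7878, c* = (1−0.45)·1.7878 ≈ 0.9833.
At the golden rule the marginal product of capital equals n+δ: 0.3·k^(0.3−1) = 0.116. Solving, k_gold = (0.3/0.116)^(1/0.7) ≈ 3.8861.
y_gold = 3.8861^0.3 ≈ 1.5026, c_gold = y_gold − 0.116·k_gold ≈ 1.0518.
Gain: Δc = 1.0518 − 0.9833 ≈ 0.0685.

Δc ≈ 0.069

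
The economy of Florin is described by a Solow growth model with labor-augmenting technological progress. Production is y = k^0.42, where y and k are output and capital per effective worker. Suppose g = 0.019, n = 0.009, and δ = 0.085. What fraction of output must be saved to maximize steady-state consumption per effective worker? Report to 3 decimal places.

s_gold = 0.420

n + g + δ = 0.009 + 0.019 + 0.085 = 0.113.
At the golden rule MPK = n+g+δ, and in any Cobb-Douglas steady state s = (n+g+δ)·k/y = MPK·k/y = capital's share 0.42.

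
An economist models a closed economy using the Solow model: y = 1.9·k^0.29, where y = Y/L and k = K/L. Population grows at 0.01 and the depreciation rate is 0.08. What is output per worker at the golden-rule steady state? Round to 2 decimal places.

n + δ = 0.01 + 0.08 = 0.09.
Setting f'(k) = n+δ gives 0.29·1.9·k^(0.29−1) = 0.09, hence k_gold = (0.29·1.9/0.09)^(1/0.71) ≈ 12.8328.
Output: y_gold = 1.9·k_gold^0.29 = 1.9·12.8328^0.29 ≈ 3.9826.

y_gold ≈ 3.98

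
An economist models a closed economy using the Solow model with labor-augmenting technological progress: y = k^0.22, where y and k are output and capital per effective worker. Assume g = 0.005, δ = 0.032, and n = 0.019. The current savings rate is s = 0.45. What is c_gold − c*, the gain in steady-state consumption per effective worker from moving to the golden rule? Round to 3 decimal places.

Δc ≈ 0.157

n + g + δ = 0.019 + 0.005 + 0.032 = 0.056.
Current steady state (s = 0.45): k* = (0.45/0.056)^(1/0.78) ≈ 14.4640, y* = 14.4640^0.22 ≈ 1.8000, c* = (1−0.45)·1.8000 ≈ 0.9900.
At the golden rule the marginal product of capital equals n+g+δ: 0.22·k^(0.22−1) = 0.056. Solving, k_gold = (0.22/0.056)^(1/0.78) ≈ 5.7788.
y_gold = 5.7788^0.22 ≈ 1.4710, c_gold = y_gold − 0.056·k_gold ≈ 1.1474.
Gain: Δc = 1.1474 − 0.9900 ≈ 0.1574.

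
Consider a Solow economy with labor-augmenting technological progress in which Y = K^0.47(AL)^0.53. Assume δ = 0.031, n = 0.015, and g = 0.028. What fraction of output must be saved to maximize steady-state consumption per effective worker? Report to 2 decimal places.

Capital per effective worker breaks even when investment replaces (n + g + δ)·k; here n + g + δ = 0.074.
At the golden rule MPK = n+g+δ, and in any Cobb-Douglas steady state s = (n+g+δ)·k/y = MPK·k/y = capital's share 0.47.

s_gold = 0.47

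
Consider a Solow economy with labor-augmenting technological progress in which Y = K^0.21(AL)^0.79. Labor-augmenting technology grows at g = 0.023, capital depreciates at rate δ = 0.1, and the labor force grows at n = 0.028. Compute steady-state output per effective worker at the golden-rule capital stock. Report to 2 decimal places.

Break-even investment rate: n + g + δ = 0.028 + 0.023 + 0.1 = 0.151.
Golden rule sets MPK = n+g+δ: 0.21·k^(0.21−1) = 0.151, so k_gold = (0.21/0.151)^(1/0.79) ≈ 1.5182.
Output: y_gold = k_gold^0.21 = 1.5182^0.21 ≈ 1.0916.

y_gold ≈ 1.09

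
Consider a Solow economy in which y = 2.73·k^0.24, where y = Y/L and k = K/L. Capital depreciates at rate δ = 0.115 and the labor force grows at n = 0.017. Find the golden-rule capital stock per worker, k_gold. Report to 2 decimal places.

k_gold ≈ 8.23

Break-even investment rate: n + δ = 0.017 + 0.115 = 0.132.
Maximizing c = f(k) − (n+δ)·k gives f'(k) = n+δ, i.e. 0.24·2.73·k^(0.24−1) = 0.132, so k_gold = (0.24·2.73/0.132)^(1/0.76) ≈ 8.2324.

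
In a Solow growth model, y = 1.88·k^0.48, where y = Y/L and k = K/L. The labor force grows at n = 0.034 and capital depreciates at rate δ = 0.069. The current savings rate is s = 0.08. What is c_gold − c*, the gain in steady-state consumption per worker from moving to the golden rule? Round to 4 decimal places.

Δc ≈ 4.7949

Break-even investment rate: n + δ = 0.034 + 0.069 = 0.103.
Current steady state (s = 0.08): k* = (0.08·1.88/0.103)^(1/0.52) ≈ 2.0710, y* = 1.88·2.0710^0.48 ≈ 2.6664, c* = (1−0.08)·2.6664 ≈ 2.4531.
At the golden rule the marginal product of capital equals n+δ: 0.48·1.88·k^(0.48−1) = 0.103. Solving, k_gold = (0.48·1.88/0.103)^(1/0.52) ≈ 64.9560.
y_gold = 1.88·64.9560^0.48 ≈ 13.9385, c_gold = y_gold − 0.103·k_gold ≈ 7.2480.
Gain: Δc = 7.2480 − 2.4531 ≈ 4.7949.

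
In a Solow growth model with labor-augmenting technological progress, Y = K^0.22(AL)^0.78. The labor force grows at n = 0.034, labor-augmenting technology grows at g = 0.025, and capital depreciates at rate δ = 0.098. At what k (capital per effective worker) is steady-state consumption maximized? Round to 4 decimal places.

The effective depreciation rate is n + g + δ = 0.034 + 0.025 + 0.098 = 0.157.
Setting f'(k) = n+g+δ gives 0.22·k^(0.22−1) = 0.157, hence k_gold = (0.22/0.157)^(1/0.78) ≈ 1.5412.

k_gold ≈ 1.5412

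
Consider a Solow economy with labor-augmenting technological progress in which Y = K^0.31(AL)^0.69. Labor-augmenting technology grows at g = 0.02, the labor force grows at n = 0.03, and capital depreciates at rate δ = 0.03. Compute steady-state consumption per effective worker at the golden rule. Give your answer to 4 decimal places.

Break-even investment rate: n + g + δ = 0.03 + 0.02 + 0.03 = 0.08.
Golden rule sets MPK = n+g+δ: 0.31·k^(0.31−1) = 0.08, so k_gold = (0.31/0.08)^(1/0.69) ≈ 7.1214.
y_gold = 7.1214^0.31 ≈ 1.8378.
c_gold = y_gold − (n+g+δ)·k_gold = 1.8378 − 0.08·7.1214 ≈ 1.2681.

c_gold ≈ 1.2681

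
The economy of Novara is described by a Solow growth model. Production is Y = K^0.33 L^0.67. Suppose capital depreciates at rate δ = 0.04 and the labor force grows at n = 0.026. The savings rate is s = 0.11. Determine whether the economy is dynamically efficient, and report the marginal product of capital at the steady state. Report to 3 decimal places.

Capital per worker breaks even when investment replaces (n + δ)·k; here n + δ = 0.066.
Steady-state k*: s·k^0.33 = 0.066·k gives k* = (0.11/0.066)^(1/0.67) ≈ 2.1435.
MPK = 0.33·2.1435^(-0.67) ≈ 0.1980.
MPK > n+δ = 0.066, so the economy is dynamically efficient (under-saving).

dynamically efficient; MPK ≈ 0.198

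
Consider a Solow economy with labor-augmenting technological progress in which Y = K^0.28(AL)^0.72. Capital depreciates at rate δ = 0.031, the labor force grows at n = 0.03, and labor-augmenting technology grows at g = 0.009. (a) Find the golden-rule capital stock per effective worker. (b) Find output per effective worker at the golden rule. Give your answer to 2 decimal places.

n + g + δ = 0.03 + 0.009 + 0.031 = 0.07.
Maximizing c = f(k) − (n+g+δ)·k gives f'(k) = n+g+δ, i.e. 0.28·k^(0.28−1) = 0.07, so k_gold = (0.28/0.07)^(1/0.72) ≈ 6.8580.
y_gold = 6.8580^0.28 ≈ 1.7145.

(a) k_gold ≈ 6.86; (b) y_gold ≈ 1.71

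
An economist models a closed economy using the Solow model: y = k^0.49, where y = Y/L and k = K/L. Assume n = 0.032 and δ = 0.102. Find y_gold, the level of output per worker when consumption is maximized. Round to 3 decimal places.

y_gold ≈ 3.475

The effective depreciation rate is n + δ = 0.032 + 0.102 = 0.134.
Maximizing c = f(k) − (n+δ)·k gives f'(k) = n+δ, i.e. 0.49·k^(0.49−1) = 0.134, so k_gold = (0.49/0.134)^(1/0.51) ≈ 12.7087.
Output: y_gold = k_gold^0.49 = 12.7087^0.49 ≈ 3.4754.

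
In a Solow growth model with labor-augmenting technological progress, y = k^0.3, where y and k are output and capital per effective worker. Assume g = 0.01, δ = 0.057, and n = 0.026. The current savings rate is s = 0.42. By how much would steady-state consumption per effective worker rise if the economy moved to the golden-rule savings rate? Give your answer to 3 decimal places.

Δc ≈ 0.050

Capital per effective worker breaks even when investment replaces (n + g + δ)·k; here n + g + δ = 0.093.
Current steady state (s = 0.42): k* = (0.42/0.093)^(1/0.7) ≈ 8.6175, y* = 8.6175^0.3 ≈ 1.9082, c* = (1−0.42)·1.9082 ≈ 1.1067.
Golden rule sets MPK = n+g+δ: 0.3·k^(0.3−1) = 0.093, so k_gold = (0.3/0.093)^(1/0.7) ≈ 5.3288.
y_gold = 5.3288^0.3 ≈ 1.6519, c_gold = y_gold − 0.093·k_gold ≈ 1.1563.
Gain: Δc = 1.1563 − 1.1067 ≈ 0.0496.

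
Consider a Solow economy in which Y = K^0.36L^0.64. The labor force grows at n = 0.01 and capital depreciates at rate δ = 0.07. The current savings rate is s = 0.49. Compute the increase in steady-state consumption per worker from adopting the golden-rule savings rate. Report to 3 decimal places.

Δc ≈ 0.078

Break-even investment rate: n + δ = 0.01 + 0.07 = 0.08.
Current steady state (s = 0.49): k* = (0.49/0.08)^(1/0.64) ≈ 16.9767, y* = 16.9767^0.36 ≈ 2.7717, c* = (1−0.49)·2.7717 ≈ 1.4136.
At the golden rule the marginal product of capital equals n+δ: 0.36·k^(0.36−1) = 0.08. Solving, k_gold = (0.36/0.08)^(1/0.64) ≈ 10.4868.
y_gold = 10.4868^0.36 ≈ 2.3304, c_gold = y_gold − 0.08·k_gold ≈ 1.4915.
Gain: Δc = 1.4915 − 1.4136 ≈ 0.0779.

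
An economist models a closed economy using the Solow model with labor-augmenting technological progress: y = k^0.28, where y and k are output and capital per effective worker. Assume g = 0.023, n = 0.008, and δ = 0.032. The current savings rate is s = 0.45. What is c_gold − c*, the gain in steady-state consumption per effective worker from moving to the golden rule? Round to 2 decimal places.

Break-even investment rate: n + g + δ = 0.008 + 0.023 + 0.032 = 0.063.
Current steady state (s = 0.45): k* = (0.45/0.063)^(1/0.72) ≈ 15.3438, y* = 15.3438^0.28 ≈ 2.1481, c* = (1−0.45)·2.1481 ≈ 1.1815.
Setting f'(k) = n+g+δ gives 0.28·k^(0.28−1) = 0.063, hence k_gold = (0.28/0.063)^(1/0.72) ≈ 7.9386.
y_gold = 7.9386^0.28 ≈ 1.7862, c_gold = y_gold − 0.063·k_gold ≈ 1.2861.
Gain: Δc = 1.2861 − 1.1815 ≈ 0.1046.

Δc ≈ 0.10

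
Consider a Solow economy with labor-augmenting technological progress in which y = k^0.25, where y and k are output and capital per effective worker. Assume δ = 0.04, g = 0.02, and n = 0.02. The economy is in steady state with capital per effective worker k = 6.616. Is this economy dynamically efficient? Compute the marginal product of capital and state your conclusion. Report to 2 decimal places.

n + g + δ = 0.02 + 0.02 + 0.04 = 0.08.
MPK = 0.25·k^(0.25−1) = 0.25·6.616^(-0.75) ≈ 0.0606.
MPK < 0.08, so the economy is dynamically inefficient (over-saving).

dynamically inefficient; MPK ≈ 0.06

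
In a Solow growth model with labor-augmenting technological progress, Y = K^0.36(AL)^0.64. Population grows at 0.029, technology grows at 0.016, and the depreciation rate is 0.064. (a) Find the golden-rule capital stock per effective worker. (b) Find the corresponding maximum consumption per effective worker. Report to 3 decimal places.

Break-even investment rate: n + g + δ = 0.029 + 0.016 + 0.064 = 0.109.
Setting f'(k) = n+g+δ gives 0.36·k^(0.36−1) = 0.109, hence k_gold = (0.36/0.109)^(1/0.64) ≈ 6.4676.
y_gold = 6.4676^0.36 ≈ 1.9582; c_gold = y_gold − 0.109·k_gold ≈ 1.2533.

(a) k_gold ≈ 6.468; (b) c_gold ≈ 1.253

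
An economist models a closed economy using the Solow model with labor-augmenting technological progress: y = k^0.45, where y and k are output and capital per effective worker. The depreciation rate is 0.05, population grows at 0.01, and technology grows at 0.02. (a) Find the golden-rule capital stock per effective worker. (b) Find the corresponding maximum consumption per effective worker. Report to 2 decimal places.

(a) k_gold ≈ 23.11; (b) c_gold ≈ 2.26

n + g + δ = 0.01 + 0.02 + 0.05 = 0.08.
At the golden rule the marginal product of capital equals n+g+δ: 0.45·k^(0.45−1) = 0.08. Solving, k_gold = (0.45/0.08)^(1/0.55) ≈ 23.1132.
y_gold = 23.1132^0.45 ≈ 4.1090; c_gold = y_gold − 0.08·k_gold ≈ 2.2600.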